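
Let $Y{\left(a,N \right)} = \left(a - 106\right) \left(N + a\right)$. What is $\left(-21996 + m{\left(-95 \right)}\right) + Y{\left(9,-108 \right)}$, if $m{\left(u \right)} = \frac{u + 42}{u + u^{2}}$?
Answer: $- \frac{110669543}{8930} \approx -12393.0$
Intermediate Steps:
$Y{\left(a,N \right)} = \left(-106 + a\right) \left(N + a\right)$
$m{\left(u \right)} = \frac{42 + u}{u + u^{2}}$
$\left(-21996 + m{\left(-95 \right)}\right) + Y{\left(9,-108 \right)} = \left(-21996 + \frac{42 - 95}{\left(-95\right) \left(1 - 95\right)}\right) - \left(-9522 - 81\right) = \left(-21996 - \frac{1}{95} \frac{1}{-94} \left(-53\right)\right) + \left(81 + 11448 - 954 - 972\right) = \left(-21996 - \left(- \frac{1}{8930}\right) \left(-53\right)\right) + 9603 = \left(-21996 - \frac{53}{8930}\right) + 9603 = - \frac{196424333}{8930} + 9603 = - \frac{110669543}{8930}$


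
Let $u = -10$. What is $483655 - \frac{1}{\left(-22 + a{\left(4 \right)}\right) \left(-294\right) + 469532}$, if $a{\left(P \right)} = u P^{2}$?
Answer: $\frac{252970911199}{523040} \approx 4.8366 \cdot 10^{5}$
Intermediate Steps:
$a{\left(P \right)} = - 10 P^{2}$
$483655 - \frac{1}{\left(-22 + a{\left(4 \right)}\right) \left(-294\right) + 469532} = 483655 - \frac{1}{\left(-22 - 10 \cdot 4^{2}\right) \left(-294\right) + 469532} = 483655 - \frac{1}{\left(-22 - 160\right) \left(-294\right) + 469532} = 483655 - \frac{1}{\left(-182\right) \left(-294\right) + 469532} = 483655 - \frac{1}{53508 + 469532} = 483655 - \frac{1}{523040} = \frac{252970911199}{523040}$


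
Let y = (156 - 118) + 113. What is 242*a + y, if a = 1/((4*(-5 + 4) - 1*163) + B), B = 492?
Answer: 49317/325 ≈ 151.74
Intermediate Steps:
a = 1/325 (a = 1/((4*(-5 + 4) - 1*163) + 492) = 1/((4*(-1) - 163) + 492) = 1/((-4 - 163) + 492) = 1/(-167 + 492) = 1/325 ≈ 0.0030769)
y = 151 (y = 38 + 113 = 151)
242*a + y = 242*(1/325) + 151 = 242/325 + 151 = 49317/325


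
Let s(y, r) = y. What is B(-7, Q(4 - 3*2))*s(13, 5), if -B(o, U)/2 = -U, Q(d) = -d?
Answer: 52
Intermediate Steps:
B(o, U) = 2*U (B(o, U) = -(-2)*U = 2*U)
B(-7, Q(4 - 3*2))*s(13, 5) = (2*(-(4 - 3*2)))*13 = (2*(-(4 - 6)))*13 = (2*(-1*(-2)))*13 = (2*2)*13 = 4*13 = 52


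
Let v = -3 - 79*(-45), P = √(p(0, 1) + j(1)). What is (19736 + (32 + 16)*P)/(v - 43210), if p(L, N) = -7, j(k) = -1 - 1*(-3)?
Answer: -9868/19829 - 24*I*√5/19829 ≈ -0.49765 - 0.0027064*I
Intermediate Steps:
j(k) = 2 (j(k) = -1 + 3 = 2)
P = I*√5 (P = √(-7 + 2) = √(-5) = I*√5 ≈ 2.2361*I)
v = 3552 (v = -3 + 3555 = 3552)
(19736 + (32 + 16)*P)/(v - 43210) = (19736 + (32 + 16)*(I*√5))/(3552 - 43210) = (19736 + 48*(I*√5))/(-39658) = (19736 + 48*I*√5)*(-1/39658) = -9868/19829 - 24*I*√5/19829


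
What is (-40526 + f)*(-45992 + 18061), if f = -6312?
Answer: 1308232178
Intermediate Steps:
(-40526 + f)*(-45992 + 18061) = (-40526 - 6312)*(-45992 + 18061) = -46838*(-27931) = 1308232178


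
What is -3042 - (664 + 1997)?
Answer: -5703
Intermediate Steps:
-3042 - (664 + 1997) = -3042 - 1*2661 = -3042 - 2661 = -5703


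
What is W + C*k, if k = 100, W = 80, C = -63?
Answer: -6220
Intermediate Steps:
W + C*k = 80 - 63*100 = 80 - 6300 = -6220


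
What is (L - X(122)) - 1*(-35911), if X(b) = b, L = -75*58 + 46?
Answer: 31485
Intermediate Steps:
L = -4304 (L = -4350 + 46 = -4304)
(L - X(122)) - 1*(-35911) = (-4304 - 1*122) - 1*(-35911) = (-4304 - 122) + 35911 = -4426 + 35911 = 31485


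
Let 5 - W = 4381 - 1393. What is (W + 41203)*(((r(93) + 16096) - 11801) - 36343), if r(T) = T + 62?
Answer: -1218950460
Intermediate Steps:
r(T) = 62 + T
W = -2983 (W = 5 - (4381 - 1393) = 5 - 1*2988 = 5 - 2988 = -2983)
(W + 41203)*(((r(93) + 16096) - 11801) - 36343) = (-2983 + 41203)*((((62 + 93) + 16096) - 11801) - 36343) = 38220*(((155 + 16096) - 11801) - 36343) = 38220*((16251 - 11801) - 36343) = 38220*(4450 - 36343) = 38220*(-31893) = -1218950460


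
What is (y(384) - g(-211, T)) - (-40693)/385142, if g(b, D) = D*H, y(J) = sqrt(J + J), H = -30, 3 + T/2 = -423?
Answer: -9844188827/385142 + 16*sqrt(3) ≈ -25532.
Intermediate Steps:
T = -852 (T = -6 + 2*(-423) = -6 - 846 = -852)
y(J) = sqrt(2)*sqrt(J) (y(J) = sqrt(2*J) = sqrt(2)*sqrt(J))
g(b, D) = -30*D (g(b, D) = D*(-30) = -30*D)
(y(384) - g(-211, T)) - (-40693)/385142 = (sqrt(2)*sqrt(384) - (-30)*(-852)) - (-40693)/385142 = (sqrt(2)*(8*sqrt(6)) - 1*25560) - (-40693)/385142 = (16*sqrt(3) - 25560) - 1*(-40693/385142) = (-25560 + 16*sqrt(3)) + 40693/385142 = -9844188827/385142 + 16*sqrt(3)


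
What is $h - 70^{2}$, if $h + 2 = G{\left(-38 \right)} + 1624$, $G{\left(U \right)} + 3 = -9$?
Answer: $-3290$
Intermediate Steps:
$G{\left(U \right)} = -12$ ($G{\left(U \right)} = -3 - 9 = -12$)
$h = 1610$ ($h = -2 + \left(-12 + 1624\right) = -2 + 1612 = 1610$)
$h - 70^{2} = 1610 - 70^{2} = 1610 - 4900 = -3290$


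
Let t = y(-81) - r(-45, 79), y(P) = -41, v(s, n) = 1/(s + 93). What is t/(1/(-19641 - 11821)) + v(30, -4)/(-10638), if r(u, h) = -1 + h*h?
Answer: 258571239653627/1308474 ≈ 1.9761e+8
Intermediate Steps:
v(s, n) = 1/(93 + s)
r(u, h) = -1 + h²
t = -6281 (t = -41 - (-1 + 79²) = -41 - (-1 + 6241) = -41 - 1*6240 = -41 - 6240 = -6281)
t/(1/(-19641 - 11821)) + v(30, -4)/(-10638) = -6281/(1/(-19641 - 11821)) + 1/((93 + 30)*(-10638)) = -6281/(1/(-31462)) - 1/10638/123 = -6281/(-1/31462) + (1/123)*(-1/10638) = -6281*(-31462) - 1/1308474 = 197612822 - 1/1308474 = 258571239653627/1308474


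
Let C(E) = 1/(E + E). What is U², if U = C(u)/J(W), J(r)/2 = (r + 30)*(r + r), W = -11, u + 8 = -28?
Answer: 1/3623076864 ≈ 2.7601e-10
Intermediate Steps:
u = -36 (u = -8 - 28 = -36)
C(E) = 1/(2*E)
J(r) = 4*r*(30 + r) (J(r) = 2*((r + 30)*(r + r)) = 2*((30 + r)*(2*r)) = 2*(2*r*(30 + r)) = 4*r*(30 + r))
U = 1/60192 (U = ((½)/(-36))/((4*(-11)*(30 - 11))) = ((½)*(-1/36))/((4*(-11)*19)) = -1/72/(-836) = -1/72*(-1/836) = 1/60192 ≈ 1.6614e-5)
U² = (1/60192)² = 1/3623076864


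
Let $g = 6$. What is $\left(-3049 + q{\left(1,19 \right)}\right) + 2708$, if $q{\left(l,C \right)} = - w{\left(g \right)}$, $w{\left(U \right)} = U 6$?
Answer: $-377$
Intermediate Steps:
$w{\left(U \right)} = 6 U$
$q{\left(l,C \right)} = -36$ ($q{\left(l,C \right)} = - 6 \cdot 6 = \left(-1\right) 36 = -36$)
$\left(-3049 + q{\left(1,19 \right)}\right) + 2708 = \left(-3049 - 36\right) + 2708 = -3085 + 2708 = -377$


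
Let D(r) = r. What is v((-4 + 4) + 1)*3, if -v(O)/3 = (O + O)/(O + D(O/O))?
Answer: -9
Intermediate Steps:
v(O) = -6*O/(1 + O) (v(O) = -3*(O + O)/(O + O/O) = -3*2*O/(O + 1) = -3*2*O/(1 + O) = -6*O/(1 + O))
v((-4 + 4) + 1)*3 = -6*((-4 + 4) + 1)/(1 + ((-4 + 4) + 1))*3 = -6*(0 + 1)/(1 + (0 + 1))*3 = -6*1/(1 + 1)*3 = -6*1/2*3 = -6*1*1/2*3 = -3*3 = -9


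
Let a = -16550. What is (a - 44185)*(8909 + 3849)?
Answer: -774857130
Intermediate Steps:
(a - 44185)*(8909 + 3849) = (-16550 - 44185)*(8909 + 3849) = -60735*12758 = -774857130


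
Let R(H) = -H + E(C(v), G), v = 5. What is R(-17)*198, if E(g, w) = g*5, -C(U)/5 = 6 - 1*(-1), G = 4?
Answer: -31284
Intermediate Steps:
C(U) = -35 (C(U) = -5*(6 - 1*(-1)) = -5*(6 + 1) = -5*7 = -35)
E(g, w) = 5*g
R(H) = -175 - H (R(H) = -H + 5*(-35) = -H - 175 = -175 - H)
R(-17)*198 = (-175 - 1*(-17))*198 = (-175 + 17)*198 = -158*198 = -31284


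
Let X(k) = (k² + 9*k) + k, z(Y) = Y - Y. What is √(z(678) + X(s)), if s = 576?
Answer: 24*√586 ≈ 580.98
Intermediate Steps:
z(Y) = 0
X(k) = k² + 10*k
√(z(678) + X(s)) = √(0 + 576*(10 + 576)) = √(0 + 576*586) = √(0 + 337536) = √337536 = 24*√586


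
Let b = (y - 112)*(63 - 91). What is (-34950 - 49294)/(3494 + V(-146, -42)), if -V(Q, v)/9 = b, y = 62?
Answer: 42122/4553 ≈ 9.2515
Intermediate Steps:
b = 1400 (b = (62 - 112)*(63 - 91) = -50*(-28) = 1400)
V(Q, v) = -12600 (V(Q, v) = -9*1400 = -12600)
(-34950 - 49294)/(3494 + V(-146, -42)) = (-34950 - 49294)/(3494 - 12600) = -84244/(-9106) = -84244*(-1/9106) = 42122/4553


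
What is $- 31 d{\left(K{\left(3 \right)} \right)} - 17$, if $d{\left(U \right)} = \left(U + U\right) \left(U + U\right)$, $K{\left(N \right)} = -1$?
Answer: $-141$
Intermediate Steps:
$d{\left(U \right)} = 4 U^{2}$ ($d{\left(U \right)} = 2 U 2 U = 4 U^{2}$)
$- 31 d{\left(K{\left(3 \right)} \right)} - 17 = - 31 \cdot 4 \left(-1\right)^{2} - 17 = - 31 \cdot 4 \cdot 1 - 17 = \left(-31\right) 4 - 17 = -124 - 17 = -141$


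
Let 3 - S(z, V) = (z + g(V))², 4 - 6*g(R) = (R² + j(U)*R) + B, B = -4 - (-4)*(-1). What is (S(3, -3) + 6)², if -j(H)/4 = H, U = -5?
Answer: 480249/16 ≈ 30016.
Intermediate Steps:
j(H) = -4*H
B = -8 (B = -4 - 1*4 = -4 - 4 = -8)
g(R) = 2 - 10*R/3 - R²/6 (g(R) = ⅔ - ((R² + (-4*(-5))*R) - 8)/6 = ⅔ - ((R² + 20*R) - 8)/6 = ⅔ - (-8 + R² + 20*R)/6 = ⅔ + (4/3 - 10*R/3 - R²/6) = 2 - 10*R/3 - R²/6)
S(z, V) = 3 - (2 + z - 10*V/3 - V²/6)² (S(z, V) = 3 - (z + (2 - 10*V/3 - V²/6))² = 3 - (2 + z - 10*V/3 - V²/6)²)
(S(3, -3) + 6)² = ((3 - (-12 + (-3)² - 6*3 + 20*(-3))²/36) + 6)² = ((3 - (-12 + 9 - 18 - 60)²/36) + 6)² = ((3 - 1/36*(-81)²) + 6)² = ((3 - 1/36*6561) + 6)² = ((3 - 729/4) + 6)² = (-717/4 + 6)² = (-693/4)² = 480249/16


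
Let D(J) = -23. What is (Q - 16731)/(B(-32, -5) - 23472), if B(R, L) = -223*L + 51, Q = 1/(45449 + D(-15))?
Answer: 760022405/1013272356 ≈ 0.75007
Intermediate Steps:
Q = 1/45426 (Q = 1/(45449 - 23) = 1/45426 ≈ 2.2014e-5)
B(R, L) = 51 - 223*L
(Q - 16731)/(B(-32, -5) - 23472) = (1/45426 - 16731)/((51 - 223*(-5)) - 23472) = -760022405/(45426*((51 + 1115) - 23472)) = -760022405/(45426*(1166 - 23472)) = -760022405/45426/(-22306) = -760022405/45426*(-1/22306) = 760022405/1013272356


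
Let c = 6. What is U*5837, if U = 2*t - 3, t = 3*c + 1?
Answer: 204295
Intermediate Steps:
t = 19 (t = 3*6 + 1 = 18 + 1 = 19)
U = 35 (U = 2*19 - 3 = 38 - 3 = 35)
U*5837 = 35*5837 = 204295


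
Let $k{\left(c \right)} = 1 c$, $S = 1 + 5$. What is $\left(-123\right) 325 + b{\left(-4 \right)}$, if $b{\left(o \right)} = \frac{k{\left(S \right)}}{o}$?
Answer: $- \frac{79953}{2} \approx -39977.0$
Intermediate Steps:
$S = 6$
$k{\left(c \right)} = c$
$b{\left(o \right)} = \frac{6}{o}$
$\left(-123\right) 325 + b{\left(-4 \right)} = \left(-123\right) 325 + \frac{6}{-4} = -39975 + 6 \left(- \frac{1}{4}\right) = -39975 - \frac{3}{2} = - \frac{79953}{2}$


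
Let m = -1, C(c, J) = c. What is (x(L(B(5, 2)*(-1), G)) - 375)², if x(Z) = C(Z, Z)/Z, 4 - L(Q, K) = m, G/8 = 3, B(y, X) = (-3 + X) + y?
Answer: 139876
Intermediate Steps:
B(y, X) = -3 + X + y
G = 24 (G = 8*3 = 24)
L(Q, K) = 5 (L(Q, K) = 4 - 1*(-1) = 4 + 1 = 5)
x(Z) = 1 (x(Z) = Z/Z = 1)
(x(L(B(5, 2)*(-1), G)) - 375)² = (1 - 375)² = (-374)² = 139876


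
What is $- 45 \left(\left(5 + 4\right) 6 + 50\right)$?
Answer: $-4680$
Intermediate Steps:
$- 45 \left(\left(5 + 4\right) 6 + 50\right) = - 45 \left(9 \cdot 6 + 50\right) = - 45 \left(54 + 50\right) = \left(-45\right) 104 = -4680$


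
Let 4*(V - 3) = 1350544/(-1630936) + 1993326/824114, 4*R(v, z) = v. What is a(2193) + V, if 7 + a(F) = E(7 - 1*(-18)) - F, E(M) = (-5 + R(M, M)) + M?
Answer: -364640133186491/168009648838 ≈ -2170.4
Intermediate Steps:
R(v, z) = v/4
E(M) = -5 + 5*M/4 (E(M) = (-5 + M/4) + M = -5 + 5*M/4)
V = 1141681950223/336019297676 (V = 3 + (1350544/(-1630936) + 1993326/824114)/4 = 3 + (1350544*(-1/1630936) + 1993326*(1/824114))/4 = 3 + (-168818/203867 + 996663/412057)/4 = 3 + (1/4)*(133624057195/84004824419) = 3 + 133624057195/336019297676 = 1141681950223/336019297676 ≈ 3.3977)
a(F) = 77/4 - F (a(F) = -7 + ((-5 + 5*(7 - 1*(-18))/4) - F) = -7 + ((-5 + 5*(7 + 18)/4) - F) = -7 + ((-5 + (5/4)*25) - F) = -7 + ((-5 + 125/4) - F) = -7 + (105/4 - F) = 77/4 - F)
a(2193) + V = (77/4 - 1*2193) + 1141681950223/336019297676 = (77/4 - 2193) + 1141681950223/336019297676 = -8695/4 + 1141681950223/336019297676 = -364640133186491/168009648838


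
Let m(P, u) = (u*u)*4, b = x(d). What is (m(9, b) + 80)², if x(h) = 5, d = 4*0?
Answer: 32400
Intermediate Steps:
d = 0
b = 5
m(P, u) = 4*u² (m(P, u) = u²*4 = 4*u²)
(m(9, b) + 80)² = (4*5² + 80)² = (4*25 + 80)² = (100 + 80)² = 180² = 32400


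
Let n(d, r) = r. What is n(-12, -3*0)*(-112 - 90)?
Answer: 0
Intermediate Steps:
n(-12, -3*0)*(-112 - 90) = (-3*0)*(-112 - 90) = 0*(-202) = 0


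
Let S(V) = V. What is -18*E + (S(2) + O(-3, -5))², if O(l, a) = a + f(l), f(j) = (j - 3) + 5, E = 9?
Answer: -146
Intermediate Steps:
f(j) = 2 + j (f(j) = (-3 + j) + 5 = 2 + j)
O(l, a) = 2 + a + l (O(l, a) = a + (2 + l) = 2 + a + l)
-18*E + (S(2) + O(-3, -5))² = -18*9 + (2 + (2 - 5 - 3))² = -162 + (2 - 6)² = -162 + (-4)² = -162 + 16 = -146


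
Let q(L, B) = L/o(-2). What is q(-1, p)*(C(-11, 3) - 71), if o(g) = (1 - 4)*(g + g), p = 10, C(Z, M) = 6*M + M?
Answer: 25/6 ≈ 4.1667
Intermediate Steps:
C(Z, M) = 7*M
o(g) = -6*g
q(L, B) = L/12 (q(L, B) = L/((-6*(-2))) = L/12)
q(-1, p)*(C(-11, 3) - 71) = ((1/12)*(-1))*(7*3 - 71) = -(21 - 71)/12 = -1/12*(-50) = 25/6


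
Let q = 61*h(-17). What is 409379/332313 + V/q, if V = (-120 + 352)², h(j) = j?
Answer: -17461888889/344608581 ≈ -50.672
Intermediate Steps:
V = 53824 (V = 232² = 53824)
q = -1037 (q = 61*(-17) = -1037)
409379/332313 + V/q = 409379/332313 + 53824/(-1037) = 409379*(1/332313) + 53824*(-1/1037) = 409379/332313 - 53824/1037 = -17461888889/344608581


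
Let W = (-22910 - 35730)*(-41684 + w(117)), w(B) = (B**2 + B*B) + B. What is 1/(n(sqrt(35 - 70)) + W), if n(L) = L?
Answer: 23772656/19779871065301761 - I*sqrt(35)/692295487285561635 ≈ 1.2019e-9 - 8.5456e-18*I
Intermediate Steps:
w(B) = B + 2*B**2 (w(B) = (B**2 + B**2) + B = 2*B**2 + B = B + 2*B**2)
W = 832042960 (W = (-22910 - 35730)*(-41684 + 117*(1 + 2*117)) = -58640*(-41684 + 117*(1 + 234)) = -58640*(-41684 + 117*235) = -58640*(-41684 + 27495) = -58640*(-14189) = 832042960)
1/(n(sqrt(35 - 70)) + W) = 1/(sqrt(35 - 70) + 832042960) = 1/(sqrt(-35) + 832042960) = 1/(I*sqrt(35) + 832042960) = 1/(832042960 + I*sqrt(35))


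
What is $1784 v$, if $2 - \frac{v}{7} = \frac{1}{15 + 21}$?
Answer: $\frac{221662}{9} \approx 24629.0$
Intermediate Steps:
$v = \frac{497}{36}$ ($v = 14 - \frac{7}{15 + 21} = 14 - \frac{7}{36} = \frac{497}{36} \approx 13.806$)
$1784 v = 1784 \cdot \frac{497}{36} = \frac{221662}{9}$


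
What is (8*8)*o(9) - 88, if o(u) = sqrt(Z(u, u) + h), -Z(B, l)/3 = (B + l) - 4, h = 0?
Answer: -88 + 64*I*sqrt(42) ≈ -88.0 + 414.77*I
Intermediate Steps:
Z(B, l) = 12 - 3*B - 3*l (Z(B, l) = -3*((B + l) - 4) = -3*(-4 + B + l) = 12 - 3*B - 3*l)
o(u) = sqrt(12 - 6*u) (o(u) = sqrt((12 - 3*u - 3*u) + 0) = sqrt((12 - 6*u) + 0) = sqrt(12 - 6*u))
(8*8)*o(9) - 88 = (8*8)*sqrt(12 - 6*9) - 88 = 64*sqrt(12 - 54) - 88 = 64*sqrt(-42) - 88 = 64*(I*sqrt(42)) - 88 = 64*I*sqrt(42) - 88 = -88 + 64*I*sqrt(42)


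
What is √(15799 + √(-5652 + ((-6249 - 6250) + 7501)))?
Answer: √(15799 + 5*I*√426) ≈ 125.69 + 0.4105*I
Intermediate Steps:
√(15799 + √(-5652 + ((-6249 - 6250) + 7501))) = √(15799 + √(-5652 + (-12499 + 7501))) = √(15799 + √(-5652 - 4998)) = √(15799 + √(-10650)) = √(15799 + 5*I*√426)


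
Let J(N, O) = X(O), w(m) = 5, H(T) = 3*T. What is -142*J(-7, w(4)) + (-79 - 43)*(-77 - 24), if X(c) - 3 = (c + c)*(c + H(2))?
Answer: -3724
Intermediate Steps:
X(c) = 3 + 2*c*(6 + c) (X(c) = 3 + (c + c)*(c + 3*2) = 3 + (2*c)*(c + 6) = 3 + (2*c)*(6 + c) = 3 + 2*c*(6 + c))
J(N, O) = 3 + 2*O**2 + 12*O
-142*J(-7, w(4)) + (-79 - 43)*(-77 - 24) = -142*(3 + 2*5**2 + 12*5) + (-79 - 43)*(-77 - 24) = -142*(3 + 2*25 + 60) - 122*(-101) = -142*(3 + 50 + 60) + 12322 = -142*113 + 12322 = -16046 + 12322 = -3724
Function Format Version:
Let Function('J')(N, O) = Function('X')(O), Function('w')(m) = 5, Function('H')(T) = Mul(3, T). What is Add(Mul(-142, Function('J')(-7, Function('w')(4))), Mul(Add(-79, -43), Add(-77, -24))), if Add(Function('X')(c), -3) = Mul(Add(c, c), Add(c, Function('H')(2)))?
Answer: -3724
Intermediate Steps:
Function('X')(c) = Add(3, Mul(2, c, Add(6, c))) (Function('X')(c) = Add(3, Mul(Add(c, c), Add(c, Mul(3, 2)))) = Add(3, Mul(Mul(2, c), Add(c, 6))) = Add(3, Mul(Mul(2, c), Add(6, c))) = Add(3, Mul(2, c, Add(6, c))))
Function('J')(N, O) = Add(3, Mul(2, Pow(O, 2)), Mul(12, O))
Add(Mul(-142, Function('J')(-7, Function('w')(4))), Mul(Add(-79, -43), Add(-77, -24))) = Add(Mul(-142, Add(3, Mul(2, Pow(5, 2)), Mul(12, 5))), Mul(Add(-79, -43), Add(-77, -24))) = Add(Mul(-142, Add(3, Mul(2, 25), 60)), Mul(-122, -101)) = Add(Mul(-142, Add(3, 50, 60)), 12322) = Add(Mul(-142, 113), 12322) = Add(-16046, 12322) = -3724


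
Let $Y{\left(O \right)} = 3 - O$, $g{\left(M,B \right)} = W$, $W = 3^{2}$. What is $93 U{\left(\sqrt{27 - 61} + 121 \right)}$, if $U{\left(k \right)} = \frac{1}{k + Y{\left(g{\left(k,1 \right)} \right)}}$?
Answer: $\frac{10695}{13259} - \frac{93 i \sqrt{34}}{13259} \approx 0.80662 - 0.040899 i$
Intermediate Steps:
$W = 9$
$g{\left(M,B \right)} = 9$
$U{\left(k \right)} = \frac{1}{-6 + k}$ ($U{\left(k \right)} = \frac{1}{k + \left(3 - 9\right)} = \frac{1}{k - 6} = \frac{1}{-6 + k}$)
$93 U{\left(\sqrt{27 - 61} + 121 \right)} = \frac{93}{-6 + \left(\sqrt{27 - 61} + 121\right)} = \frac{93}{-6 + \left(\sqrt{-34} + 121\right)} = \frac{93}{-6 + \left(i \sqrt{34} + 121\right)} = \frac{93}{-6 + \left(121 + i \sqrt{34}\right)} = \frac{93}{115 + i \sqrt{34}}$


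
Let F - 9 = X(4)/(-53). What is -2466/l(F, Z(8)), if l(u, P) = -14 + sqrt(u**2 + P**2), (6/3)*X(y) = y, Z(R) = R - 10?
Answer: 96977916/313703 + 130698*sqrt(236861)/313703 ≈ 511.91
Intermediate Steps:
Z(R) = -10 + R
X(y) = y/2
F = 475/53 (F = 9 + ((1/2)*4)/(-53) = 9 + 2*(-1/53) = 9 - 2/53 = 475/53 ≈ 8.9623)
l(u, P) = -14 + sqrt(P**2 + u**2)
-2466/l(F, Z(8)) = -2466/(-14 + sqrt((-10 + 8)**2 + (475/53)**2)) = -2466/(-14 + sqrt((-2)**2 + 225625/2809)) = -2466/(-14 + sqrt(4 + 225625/2809)) = -2466/(-14 + sqrt(236861/2809)) = -2466/(-14 + sqrt(236861)/53)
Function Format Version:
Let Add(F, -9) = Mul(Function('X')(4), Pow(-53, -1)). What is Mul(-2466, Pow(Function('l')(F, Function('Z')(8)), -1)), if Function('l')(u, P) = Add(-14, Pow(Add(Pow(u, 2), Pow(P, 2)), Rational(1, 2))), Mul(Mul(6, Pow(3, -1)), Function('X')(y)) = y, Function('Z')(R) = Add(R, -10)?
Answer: Add(Rational(96977916, 313703), Mul(Rational(130698, 313703), Pow(236861, Rational(1, 2)))) ≈ 511.91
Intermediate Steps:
Function('Z')(R) = Add(-10, R)
Function('X')(y) = Mul(Rational(1, 2), y)
F = Rational(475, 53) (F = Add(9, Mul(Mul(Rational(1, 2), 4), Pow(-53, -1))) = Add(9, Mul(2, Rational(-1, 53))) = Add(9, Rational(-2, 53)) = Rational(475, 53) ≈ 8.9623)
Function('l')(u, P) = Add(-14, Pow(Add(Pow(P, 2), Pow(u, 2)), Rational(1, 2)))
Mul(-2466, Pow(Function('l')(F, Function('Z')(8)), -1)) = Mul(-2466, Pow(Add(-14, Pow(Add(Pow(Add(-10, 8), 2), Pow(Rational(475, 53), 2)), Rational(1, 2))), -1)) = Mul(-2466, Pow(Add(-14, Pow(Add(Pow(-2, 2), Rational(225625, 2809)), Rational(1, 2))), -1)) = Mul(-2466, Pow(Add(-14, Pow(Add(4, Rational(225625, 2809)), Rational(1, 2))), -1)) = Mul(-2466, Pow(Add(-14, Pow(Rational(236861, 2809), Rational(1, 2))), -1)) = Mul(-2466, Pow(Add(-14, Mul(Rational(1, 53), Pow(236861, Rational(1, 2)))), -1))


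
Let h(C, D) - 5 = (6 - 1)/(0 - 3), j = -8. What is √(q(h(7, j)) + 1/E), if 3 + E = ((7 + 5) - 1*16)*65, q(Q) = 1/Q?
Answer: √2048770/2630 ≈ 0.54424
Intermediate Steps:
h(C, D) = 10/3 (h(C, D) = 5 + (6 - 1)/(0 - 3) = 5 + 5/(-3) = 5 + 5*(-⅓) = 5 - 5/3 = 10/3)
E = -263 (E = -3 + ((7 + 5) - 1*16)*65 = -3 + (12 - 16)*65 = -3 - 4*65 = -3 - 260 = -263)
√(q(h(7, j)) + 1/E) = √(1/(10/3) + 1/(-263)) = √(3/10 - 1/263) = √(779/2630) = √2048770/2630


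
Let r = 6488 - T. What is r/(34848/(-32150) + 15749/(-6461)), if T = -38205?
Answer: -4641840678475/365741639 ≈ -12692.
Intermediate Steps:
r = 44693 (r = 6488 - 1*(-38205) = 6488 + 38205 = 44693)
r/(34848/(-32150) + 15749/(-6461)) = 44693/(34848/(-32150) + 15749/(-6461)) = 44693/(34848*(-1/32150) + 15749*(-1/6461)) = 44693/(-17424/16075 - 15749/6461) = 44693/(-365741639/103860575) = 44693*(-103860575/365741639) = -4641840678475/365741639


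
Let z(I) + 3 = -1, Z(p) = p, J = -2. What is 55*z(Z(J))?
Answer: -220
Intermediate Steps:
z(I) = -4 (z(I) = -3 - 1 = -4)
55*z(Z(J)) = 55*(-4) = -220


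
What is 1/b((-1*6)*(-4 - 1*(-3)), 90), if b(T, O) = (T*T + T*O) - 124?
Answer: 1/452 ≈ 0.0022124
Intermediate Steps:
b(T, O) = -124 + T**2 + O*T (b(T, O) = (T**2 + O*T) - 124 = -124 + T**2 + O*T)
1/b((-1*6)*(-4 - 1*(-3)), 90) = 1/(-124 + ((-1*6)*(-4 - 1*(-3)))**2 + 90*((-1*6)*(-4 - 1*(-3)))) = 1/(-124 + (-6*(-4 + 3))**2 + 90*(-6*(-4 + 3))) = 1/(-124 + (-6*(-1))**2 + 90*(-6*(-1))) = 1/(-124 + 6**2 + 90*6) = 1/(-124 + 36 + 540) = 1/452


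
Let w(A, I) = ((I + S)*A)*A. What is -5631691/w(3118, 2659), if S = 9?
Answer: -5631691/25938093232 ≈ -0.00021712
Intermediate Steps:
w(A, I) = A**2*(9 + I) (w(A, I) = ((I + 9)*A)*A = ((9 + I)*A)*A = (A*(9 + I))*A = A**2*(9 + I))
-5631691/w(3118, 2659) = -5631691*1/(9721924*(9 + 2659)) = -5631691/(9721924*2668) = -5631691/25938093232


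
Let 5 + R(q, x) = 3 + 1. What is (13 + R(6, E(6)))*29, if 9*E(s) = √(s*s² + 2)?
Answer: 348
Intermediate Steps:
E(s) = √(2 + s³)/9 (E(s) = √(s*s² + 2)/9 = √(s³ + 2)/9 = √(2 + s³)/9)
R(q, x) = -1 (R(q, x) = -5 + (3 + 1) = -5 + 4 = -1)
(13 + R(6, E(6)))*29 = (13 - 1)*29 = 12*29 = 348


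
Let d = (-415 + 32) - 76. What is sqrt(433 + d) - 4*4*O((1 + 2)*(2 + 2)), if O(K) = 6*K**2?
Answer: -13824 + I*sqrt(26) ≈ -13824.0 + 5.099*I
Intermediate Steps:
d = -459 (d = -383 - 76 = -459)
sqrt(433 + d) - 4*4*O((1 + 2)*(2 + 2)) = sqrt(433 - 459) - 4*4*6*((1 + 2)*(2 + 2))**2 = sqrt(-26) - 16*6*(3*4)**2 = I*sqrt(26) - 16*6*12**2 = I*sqrt(26) - 16*6*144 = I*sqrt(26) - 16*864 = I*sqrt(26) - 1*13824 = I*sqrt(26) - 13824 = -13824 + I*sqrt(26)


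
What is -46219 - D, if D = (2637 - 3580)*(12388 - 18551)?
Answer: -5857928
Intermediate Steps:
D = 5811709 (D = -943*(-6163) = 5811709)
-46219 - D = -46219 - 1*5811709 = -46219 - 5811709 = -5857928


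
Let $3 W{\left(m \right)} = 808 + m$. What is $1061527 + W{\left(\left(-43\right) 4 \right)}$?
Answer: $1061739$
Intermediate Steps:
$W{\left(m \right)} = \frac{808}{3} + \frac{m}{3}$ ($W{\left(m \right)} = \frac{808 + m}{3} = \frac{808}{3} + \frac{m}{3}$)
$1061527 + W{\left(\left(-43\right) 4 \right)} = 1061527 + \left(\frac{808}{3} + \frac{\left(-43\right) 4}{3}\right) = 1061527 + \left(\frac{808}{3} + \frac{1}{3} \left(-172\right)\right) = 1061527 + \left(\frac{808}{3} - \frac{172}{3}\right) = 1061527 + 212 = 1061739$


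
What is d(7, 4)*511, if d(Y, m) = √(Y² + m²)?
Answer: 511*√65 ≈ 4119.8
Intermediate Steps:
d(7, 4)*511 = √(7² + 4²)*511 = √(49 + 16)*511 = √65*511 = 511*√65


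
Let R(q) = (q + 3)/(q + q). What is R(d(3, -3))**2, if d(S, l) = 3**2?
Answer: 4/9 ≈ 0.44444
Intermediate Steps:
d(S, l) = 9
R(q) = (3 + q)/(2*q) (R(q) = (3 + q)/((2*q)) = (3 + q)*(1/(2*q)) = (3 + q)/(2*q))
R(d(3, -3))**2 = ((1/2)*(3 + 9)/9)**2 = ((1/2)*(1/9)*12)**2 = (2/3)**2 = 4/9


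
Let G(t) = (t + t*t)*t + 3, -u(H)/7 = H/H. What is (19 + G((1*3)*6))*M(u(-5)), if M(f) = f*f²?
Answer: -2119054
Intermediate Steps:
u(H) = -7 (u(H) = -7*H/H = -7*1 = -7)
M(f) = f³
G(t) = 3 + t*(t + t²) (G(t) = (t + t²)*t + 3 = t*(t + t²) + 3 = 3 + t*(t + t²))
(19 + G((1*3)*6))*M(u(-5)) = (19 + (3 + ((1*3)*6)² + ((1*3)*6)³))*(-7)³ = (19 + (3 + (3*6)² + (3*6)³))*(-343) = (19 + (3 + 18² + 18³))*(-343) = (19 + (3 + 324 + 5832))*(-343) = (19 + 6159)*(-343) = 6178*(-343) = -2119054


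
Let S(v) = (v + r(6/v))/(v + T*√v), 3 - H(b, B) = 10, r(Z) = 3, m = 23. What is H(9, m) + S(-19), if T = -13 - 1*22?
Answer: (-245*√19 + 117*I)/(-19*I + 35*√19) ≈ -6.9871 - 0.10327*I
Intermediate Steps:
T = -35 (T = -13 - 22 = -35)
H(b, B) = -7 (H(b, B) = 3 - 1*10 = 3 - 10 = -7)
S(v) = (3 + v)/(v - 35*√v) (S(v) = (v + 3)/(v - 35*√v) = (3 + v)/(v - 35*√v))
H(9, m) + S(-19) = -7 + (3 - 19)/(-19 - 35*I*√19) = -7 - 16/(-19 - 35*I*√19)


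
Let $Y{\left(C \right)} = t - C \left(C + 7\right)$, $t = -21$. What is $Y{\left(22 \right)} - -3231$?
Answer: $2572$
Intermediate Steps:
$Y{\left(C \right)} = -21 - C \left(7 + C\right)$ ($Y{\left(C \right)} = -21 - C \left(C + 7\right) = -21 - C \left(7 + C\right)$)
$Y{\left(22 \right)} - -3231 = \left(-21 - 22^{2} - 154\right) - -3231 = \left(-21 - 484 - 154\right) + 3231 = -659 + 3231 = 2572$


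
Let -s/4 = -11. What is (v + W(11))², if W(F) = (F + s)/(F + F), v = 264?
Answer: 284089/4 ≈ 71022.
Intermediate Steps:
s = 44 (s = -4*(-11) = 44)
W(F) = (44 + F)/(2*F) (W(F) = (F + 44)/(F + F) = (44 + F)/((2*F)) = (44 + F)*(1/(2*F)) = (44 + F)/(2*F))
(v + W(11))² = (264 + (½)*(44 + 11)/11)² = (264 + (½)*(1/11)*55)² = (264 + 5/2)² = (533/2)² = 284089/4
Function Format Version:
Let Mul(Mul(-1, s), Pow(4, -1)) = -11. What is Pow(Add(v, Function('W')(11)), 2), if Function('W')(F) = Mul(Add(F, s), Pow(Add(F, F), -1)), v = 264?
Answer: Rational(284089, 4) ≈ 71022.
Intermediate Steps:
s = 44 (s = Mul(-4, -11) = 44)
Function('W')(F) = Mul(Rational(1, 2), Pow(F, -1), Add(44, F)) (Function('W')(F) = Mul(Add(F, 44), Pow(Add(F, F), -1)) = Mul(Add(44, F), Pow(Mul(2, F), -1)) = Mul(Add(44, F), Mul(Rational(1, 2), Pow(F, -1))) = Mul(Rational(1, 2), Pow(F, -1), Add(44, F)))
Pow(Add(v, Function('W')(11)), 2) = Pow(Add(264, Mul(Rational(1, 2), Pow(11, -1), Add(44, 11))), 2) = Pow(Add(264, Mul(Rational(1, 2), Rational(1, 11), 55)), 2) = Pow(Add(264, Rational(5, 2)), 2) = Pow(Rational(533, 2), 2) = Rational(284089, 4)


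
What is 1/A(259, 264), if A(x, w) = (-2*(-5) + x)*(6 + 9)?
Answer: 1/4035 ≈ 0.00024783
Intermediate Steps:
A(x, w) = 150 + 15*x (A(x, w) = (10 + x)*15 = 150 + 15*x)
1/A(259, 264) = 1/(150 + 15*259) = 1/(150 + 3885) = 1/4035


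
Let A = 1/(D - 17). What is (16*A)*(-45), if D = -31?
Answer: 15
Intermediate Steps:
A = -1/48 (A = 1/(-31 - 17) = 1/(-48) = -1/48 ≈ -0.020833)
(16*A)*(-45) = (16*(-1/48))*(-45) = -⅓*(-45) = 15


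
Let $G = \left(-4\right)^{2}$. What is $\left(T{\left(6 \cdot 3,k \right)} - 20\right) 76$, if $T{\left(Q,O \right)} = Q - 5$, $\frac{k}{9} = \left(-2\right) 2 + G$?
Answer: $-532$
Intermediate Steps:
$G = 16$
$k = 108$ ($k = 9 \left(\left(-2\right) 2 + 16\right) = 9 \left(-4 + 16\right) = 9 \cdot 12 = 108$)
$T{\left(Q,O \right)} = -5 + Q$
$\left(T{\left(6 \cdot 3,k \right)} - 20\right) 76 = \left(\left(-5 + 6 \cdot 3\right) - 20\right) 76 = \left(\left(-5 + 18\right) - 20\right) 76 = \left(13 - 20\right) 76 = \left(-7\right) 76 = -532$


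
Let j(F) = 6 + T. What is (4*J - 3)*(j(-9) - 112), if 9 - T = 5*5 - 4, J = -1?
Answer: 826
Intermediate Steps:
T = -12 (T = 9 - (5*5 - 4) = 9 - (25 - 4) = 9 - 1*21 = 9 - 21 = -12)
j(F) = -6 (j(F) = 6 - 12 = -6)
(4*J - 3)*(j(-9) - 112) = (4*(-1) - 3)*(-6 - 112) = (-4 - 3)*(-118) = -7*(-118) = 826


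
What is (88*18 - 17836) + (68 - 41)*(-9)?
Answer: -16495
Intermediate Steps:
(88*18 - 17836) + (68 - 41)*(-9) = (1584 - 17836) + 27*(-9) = -16252 - 243 = -16495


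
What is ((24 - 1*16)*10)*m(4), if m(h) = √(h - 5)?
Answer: 80*I ≈ 80.0*I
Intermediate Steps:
m(h) = √(-5 + h)
((24 - 1*16)*10)*m(4) = ((24 - 1*16)*10)*√(-5 + 4) = ((24 - 16)*10)*√(-1) = (8*10)*I = 80*I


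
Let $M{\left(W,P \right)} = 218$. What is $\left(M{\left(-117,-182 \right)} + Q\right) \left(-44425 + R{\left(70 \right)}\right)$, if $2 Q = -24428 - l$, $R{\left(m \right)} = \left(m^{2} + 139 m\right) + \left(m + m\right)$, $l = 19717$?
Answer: $\frac{1296190395}{2} \approx 6.4809 \cdot 10^{8}$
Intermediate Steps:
$R{\left(m \right)} = m^{2} + 141 m$ ($R{\left(m \right)} = \left(m^{2} + 139 m\right) + 2 m = m^{2} + 141 m$)
$Q = - \frac{44145}{2}$ ($Q = \frac{-24428 - 19717}{2} = \frac{1}{2} \left(-44145\right) = - \frac{44145}{2} \approx -22073.0$)
$\left(M{\left(-117,-182 \right)} + Q\right) \left(-44425 + R{\left(70 \right)}\right) = \left(218 - \frac{44145}{2}\right) \left(-44425 + 70 \left(141 + 70\right)\right) = - \frac{43709 \left(-44425 + 70 \cdot 211\right)}{2} = - \frac{43709 \left(-44425 + 14770\right)}{2} = \left(- \frac{43709}{2}\right) \left(-29655\right) = \frac{1296190395}{2}$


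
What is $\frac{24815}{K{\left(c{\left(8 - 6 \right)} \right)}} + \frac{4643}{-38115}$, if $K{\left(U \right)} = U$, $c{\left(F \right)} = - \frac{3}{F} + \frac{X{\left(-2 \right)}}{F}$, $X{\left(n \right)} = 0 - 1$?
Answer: $- \frac{945833011}{76230} \approx -12408.0$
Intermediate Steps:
$X{\left(n \right)} = -1$ ($X{\left(n \right)} = 0 - 1 = -1$)
$c{\left(F \right)} = - \frac{4}{F}$ ($c{\left(F \right)} = - \frac{3}{F} - \frac{1}{F} = - \frac{4}{F}$)
$\frac{24815}{K{\left(c{\left(8 - 6 \right)} \right)}} + \frac{4643}{-38115} = \frac{24815}{\left(-4\right) \frac{1}{8 - 6}} + \frac{4643}{-38115} = \frac{24815}{\left(-4\right) \frac{1}{2}} + 4643 \left(- \frac{1}{38115}\right) = \frac{24815}{\left(-4\right) \frac{1}{2}} - \frac{4643}{38115} = \frac{24815}{-2} - \frac{4643}{38115} = 24815 \left(- \frac{1}{2}\right) - \frac{4643}{38115} = - \frac{24815}{2} - \frac{4643}{38115} = - \frac{945833011}{76230}$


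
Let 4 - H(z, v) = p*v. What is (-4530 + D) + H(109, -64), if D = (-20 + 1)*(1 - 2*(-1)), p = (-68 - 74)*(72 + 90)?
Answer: -1476839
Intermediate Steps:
p = -23004 (p = -142*162 = -23004)
D = -57 (D = -19*(1 + 2) = -19*3 = -57)
H(z, v) = 4 + 23004*v (H(z, v) = 4 - (-23004)*v = 4 + 23004*v)
(-4530 + D) + H(109, -64) = (-4530 - 57) + (4 + 23004*(-64)) = -4587 + (4 - 1472256) = -4587 - 1472252 = -1476839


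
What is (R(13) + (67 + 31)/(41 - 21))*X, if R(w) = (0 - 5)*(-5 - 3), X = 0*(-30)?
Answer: 0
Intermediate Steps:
X = 0
R(w) = 40 (R(w) = -5*(-8) = 40)
(R(13) + (67 + 31)/(41 - 21))*X = (40 + (67 + 31)/(41 - 21))*0 = (40 + 98/20)*0 = (40 + 98*(1/20))*0 = (40 + 49/10)*0 = (449/10)*0 = 0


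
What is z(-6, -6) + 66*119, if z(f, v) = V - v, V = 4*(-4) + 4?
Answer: 7848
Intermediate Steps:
V = -12 (V = -16 + 4 = -12)
z(f, v) = -12 - v
z(-6, -6) + 66*119 = (-12 - 1*(-6)) + 66*119 = (-12 + 6) + 7854 = -6 + 7854 = 7848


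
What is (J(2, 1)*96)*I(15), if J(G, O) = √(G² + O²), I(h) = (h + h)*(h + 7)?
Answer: 63360*√5 ≈ 1.4168e+5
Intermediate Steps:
I(h) = 2*h*(7 + h) (I(h) = (2*h)*(7 + h) = 2*h*(7 + h))
(J(2, 1)*96)*I(15) = (√(2² + 1²)*96)*(2*15*(7 + 15)) = (√(4 + 1)*96)*(2*15*22) = (√5*96)*660 = (96*√5)*660 = 63360*√5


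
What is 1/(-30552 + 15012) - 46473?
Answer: -722190421/15540 ≈ -46473.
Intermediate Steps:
1/(-30552 + 15012) - 46473 = 1/(-15540) - 46473 = -1/15540 - 46473 = -722190421/15540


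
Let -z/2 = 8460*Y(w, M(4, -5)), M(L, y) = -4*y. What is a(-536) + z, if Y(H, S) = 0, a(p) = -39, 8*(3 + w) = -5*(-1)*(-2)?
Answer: -39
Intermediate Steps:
w = -17/4 (w = -3 + (-5*(-1)*(-2))/8 = -3 + (5*(-2))/8 = -3 + (⅛)*(-10) = -3 - 5/4 = -17/4 ≈ -4.2500)
z = 0 (z = -16920*0 = -2*0 = 0)
a(-536) + z = -39 + 0 = -39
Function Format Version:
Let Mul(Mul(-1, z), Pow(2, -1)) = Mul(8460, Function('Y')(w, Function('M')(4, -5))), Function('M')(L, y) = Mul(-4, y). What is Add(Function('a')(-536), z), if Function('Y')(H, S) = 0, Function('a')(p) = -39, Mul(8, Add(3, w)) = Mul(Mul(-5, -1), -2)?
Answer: -39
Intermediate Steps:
w = Rational(-17, 4) (w = Add(-3, Mul(Rational(1, 8), Mul(Mul(-5, -1), -2))) = Add(-3, Mul(Rational(1, 8), Mul(5, -2))) = Add(-3, Mul(Rational(1, 8), -10)) = Add(-3, Rational(-5, 4)) = Rational(-17, 4) ≈ -4.2500)
z = 0 (z = Mul(-2, Mul(8460, 0)) = Mul(-2, 0) = 0)
Add(Function('a')(-536), z) = Add(-39, 0) = -39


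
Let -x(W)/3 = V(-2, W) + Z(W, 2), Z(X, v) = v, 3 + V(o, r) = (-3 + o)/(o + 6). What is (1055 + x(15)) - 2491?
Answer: -5717/4 ≈ -1429.3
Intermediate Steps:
V(o, r) = -3 + (-3 + o)/(6 + o) (V(o, r) = -3 + (-3 + o)/(o + 6) = -3 + (-3 + o)/(6 + o))
x(W) = 27/4 (x(W) = -3*((-21 - 2*(-2))/(6 - 2) + 2) = -3*((-21 + 4)/4 + 2) = -3*((¼)*(-17) + 2) = -3*(-17/4 + 2) = -3*(-9/4) = 27/4)
(1055 + x(15)) - 2491 = (1055 + 27/4) - 2491 = 4247/4 - 2491 = -5717/4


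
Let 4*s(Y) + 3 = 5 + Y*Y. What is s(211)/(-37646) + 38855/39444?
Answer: 53878633/78153096 ≈ 0.68940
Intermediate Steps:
s(Y) = ½ + Y²/4 (s(Y) = -¾ + (5 + Y*Y)/4 = -¾ + (5 + Y²)/4 = -¾ + (5/4 + Y²/4) = ½ + Y²/4)
s(211)/(-37646) + 38855/39444 = (½ + (¼)*211²)/(-37646) + 38855/39444 = (½ + (¼)*44521)*(-1/37646) + 38855*(1/39444) = (½ + 44521/4)*(-1/37646) + 2045/2076 = (44523/4)*(-1/37646) + 2045/2076 = -44523/150584 + 2045/2076 = 53878633/78153096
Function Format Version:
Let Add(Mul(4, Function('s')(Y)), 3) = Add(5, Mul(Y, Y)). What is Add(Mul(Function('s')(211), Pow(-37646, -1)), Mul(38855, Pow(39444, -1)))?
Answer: Rational(53878633, 78153096) ≈ 0.68940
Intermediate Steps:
Function('s')(Y) = Add(Rational(1, 2), Mul(Rational(1, 4), Pow(Y, 2))) (Function('s')(Y) = Add(Rational(-3, 4), Mul(Rational(1, 4), Add(5, Mul(Y, Y)))) = Add(Rational(-3, 4), Mul(Rational(1, 4), Add(5, Pow(Y, 2)))) = Add(Rational(-3, 4), Add(Rational(5, 4), Mul(Rational(1, 4), Pow(Y, 2)))) = Add(Rational(1, 2), Mul(Rational(1, 4), Pow(Y, 2))))
Add(Mul(Function('s')(211), Pow(-37646, -1)), Mul(38855, Pow(39444, -1))) = Add(Mul(Add(Rational(1, 2), Mul(Rational(1, 4), Pow(211, 2))), Pow(-37646, -1)), Mul(38855, Pow(39444, -1))) = Add(Mul(Add(Rational(1, 2), Mul(Rational(1, 4), 44521)), Rational(-1, 37646)), Mul(38855, Rational(1, 39444))) = Add(Mul(Add(Rational(1, 2), Rational(44521, 4)), Rational(-1, 37646)), Rational(2045, 2076)) = Add(Mul(Rational(44523, 4), Rational(-1, 37646)), Rational(2045, 2076)) = Add(Rational(-44523, 150584), Rational(2045, 2076)) = Rational(53878633, 78153096)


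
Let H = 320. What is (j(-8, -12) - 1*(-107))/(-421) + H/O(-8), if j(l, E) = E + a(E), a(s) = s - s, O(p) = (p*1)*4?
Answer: -4305/421 ≈ -10.226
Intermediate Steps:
O(p) = 4*p (O(p) = p*4 = 4*p)
a(s) = 0
j(l, E) = E (j(l, E) = E + 0 = E)
(j(-8, -12) - 1*(-107))/(-421) + H/O(-8) = (-12 - 1*(-107))/(-421) + 320/((4*(-8))) = (-12 + 107)*(-1/421) + 320/(-32) = 95*(-1/421) + 320*(-1/32) = -95/421 - 10 = -4305/421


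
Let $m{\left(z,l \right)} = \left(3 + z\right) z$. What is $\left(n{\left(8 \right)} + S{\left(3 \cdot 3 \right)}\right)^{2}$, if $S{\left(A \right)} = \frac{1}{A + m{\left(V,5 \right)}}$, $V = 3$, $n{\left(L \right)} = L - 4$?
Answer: $\frac{11881}{729} \approx 16.298$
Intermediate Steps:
$n{\left(L \right)} = -4 + L$
$m{\left(z,l \right)} = z \left(3 + z\right)$
$S{\left(A \right)} = \frac{1}{18 + A}$ ($S{\left(A \right)} = \frac{1}{A + 3 \left(3 + 3\right)} = \frac{1}{A + 3 \cdot 6} = \frac{1}{A + 18} = \frac{1}{18 + A}$)
$\left(n{\left(8 \right)} + S{\left(3 \cdot 3 \right)}\right)^{2} = \left(\left(-4 + 8\right) + \frac{1}{18 + 3 \cdot 3}\right)^{2} = \left(4 + \frac{1}{18 + 9}\right)^{2} = \left(4 + \frac{1}{27}\right)^{2} = \left(\frac{109}{27}\right)^{2} = \frac{11881}{729}$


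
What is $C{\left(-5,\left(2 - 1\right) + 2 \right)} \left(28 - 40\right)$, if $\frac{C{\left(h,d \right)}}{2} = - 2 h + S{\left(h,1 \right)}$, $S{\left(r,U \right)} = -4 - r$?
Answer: $-264$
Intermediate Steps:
$C{\left(h,d \right)} = -8 - 6 h$ ($C{\left(h,d \right)} = 2 \left(- 2 h - \left(4 + h\right)\right) = 2 \left(-4 - 3 h\right) = -8 - 6 h$)
$C{\left(-5,\left(2 - 1\right) + 2 \right)} \left(28 - 40\right) = \left(-8 - -30\right) \left(28 - 40\right) = \left(-8 + 30\right) \left(-12\right) = 22 \left(-12\right) = -264$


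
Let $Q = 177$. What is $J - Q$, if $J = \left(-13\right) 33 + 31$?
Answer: $-575$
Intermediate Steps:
$J = -398$ ($J = -429 + 31 = -398$)
$J - Q = -398 - 177 = -575$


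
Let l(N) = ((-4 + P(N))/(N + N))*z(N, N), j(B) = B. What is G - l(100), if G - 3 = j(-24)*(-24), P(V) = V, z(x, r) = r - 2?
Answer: 13299/25 ≈ 531.96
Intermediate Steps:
z(x, r) = -2 + r
G = 579 (G = 3 - 24*(-24) = 3 + 576 = 579)
l(N) = (-4 + N)*(-2 + N)/(2*N) (l(N) = ((-4 + N)/(N + N))*(-2 + N) = ((-4 + N)/((2*N)))*(-2 + N) = ((-4 + N)*(1/(2*N)))*(-2 + N) = ((-4 + N)/(2*N))*(-2 + N) = (-4 + N)*(-2 + N)/(2*N))
G - l(100) = 579 - (-3 + (½)*100 + 4/100) = 579 - (-3 + 50 + 4*(1/100)) = 579 - (-3 + 50 + 1/25) = 579 - 1*1176/25 = 579 - 1176/25 = 13299/25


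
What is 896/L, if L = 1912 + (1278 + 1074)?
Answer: 112/533 ≈ 0.21013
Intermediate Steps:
L = 4264 (L = 1912 + 2352 = 4264)
896/L = 896/4264 = 896*(1/4264) = 112/533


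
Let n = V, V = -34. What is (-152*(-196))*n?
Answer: -1012928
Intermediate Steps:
n = -34
(-152*(-196))*n = -152*(-196)*(-34) = 29792*(-34) = -1012928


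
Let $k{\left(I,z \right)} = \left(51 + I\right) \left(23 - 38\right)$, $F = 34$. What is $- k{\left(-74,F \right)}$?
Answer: $-345$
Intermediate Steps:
$k{\left(I,z \right)} = -765 - 15 I$ ($k{\left(I,z \right)} = \left(51 + I\right) \left(-15\right) = -765 - 15 I$)
$- k{\left(-74,F \right)} = - (-765 - -1110) = - (-765 + 1110) = \left(-1\right) 345 = -345$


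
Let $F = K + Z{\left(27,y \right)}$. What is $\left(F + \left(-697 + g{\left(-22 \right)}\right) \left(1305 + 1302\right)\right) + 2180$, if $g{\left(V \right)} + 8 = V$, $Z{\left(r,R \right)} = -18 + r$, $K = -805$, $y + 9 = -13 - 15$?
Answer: $-1893905$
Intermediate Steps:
$y = -37$ ($y = -9 - 28 = -37$)
$g{\left(V \right)} = -8 + V$
$F = -796$ ($F = -805 + \left(-18 + 27\right) = -805 + 9 = -796$)
$\left(F + \left(-697 + g{\left(-22 \right)}\right) \left(1305 + 1302\right)\right) + 2180 = \left(-796 + \left(-697 - 30\right) \left(1305 + 1302\right)\right) + 2180 = \left(-796 + \left(-697 - 30\right) 2607\right) + 2180 = \left(-796 - 1895289\right) + 2180 = -1896085 + 2180 = -1893905$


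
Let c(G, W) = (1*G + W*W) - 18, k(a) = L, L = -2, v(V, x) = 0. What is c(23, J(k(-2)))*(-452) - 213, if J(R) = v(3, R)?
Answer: -2473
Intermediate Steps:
k(a) = -2
J(R) = 0
c(G, W) = -18 + G + W² (c(G, W) = (G + W²) - 18 = -18 + G + W²)
c(23, J(k(-2)))*(-452) - 213 = (-18 + 23 + 0²)*(-452) - 213 = (-18 + 23 + 0)*(-452) - 213 = 5*(-452) - 213 = -2260 - 213 = -2473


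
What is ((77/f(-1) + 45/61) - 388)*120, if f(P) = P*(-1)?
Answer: -2271120/61 ≈ -37232.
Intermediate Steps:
f(P) = -P
((77/f(-1) + 45/61) - 388)*120 = ((77/((-1*(-1))) + 45/61) - 388)*120 = ((77/1 + 45*(1/61)) - 388)*120 = ((77*1 + 45/61) - 388)*120 = ((77 + 45/61) - 388)*120 = (4742/61 - 388)*120 = -18926/61*120 = -2271120/61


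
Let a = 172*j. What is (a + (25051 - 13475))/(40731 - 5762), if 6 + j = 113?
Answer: 29980/34969 ≈ 0.85733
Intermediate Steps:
j = 107 (j = -6 + 113 = 107)
a = 18404 (a = 172*107 = 18404)
(a + (25051 - 13475))/(40731 - 5762) = (18404 + (25051 - 13475))/(40731 - 5762) = (18404 + 11576)/34969 = 29980*(1/34969) = 29980/34969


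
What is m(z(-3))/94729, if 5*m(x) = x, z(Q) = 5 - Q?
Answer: 8/473645 ≈ 1.6890e-5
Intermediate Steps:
m(x) = x/5
m(z(-3))/94729 = ((5 - 1*(-3))/5)/94729 = ((5 + 3)/5)*(1/94729) = ((1/5)*8)*(1/94729) = (8/5)*(1/94729) = 8/473645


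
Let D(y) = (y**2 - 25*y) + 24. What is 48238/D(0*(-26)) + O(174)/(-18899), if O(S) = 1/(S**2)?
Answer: 575023213531/286093062 ≈ 2009.9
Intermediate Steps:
D(y) = 24 + y**2 - 25*y
O(S) = S**(-2)
48238/D(0*(-26)) + O(174)/(-18899) = 48238/(24 + (0*(-26))**2 - 0*(-26)) + 1/(174**2*(-18899)) = 48238/(24 + 0**2 - 25*0) + (1/30276)*(-1/18899) = 48238/(24 + 0 + 0) - 1/572186124 = 48238/24 - 1/572186124 = 48238*(1/24) - 1/572186124 = 24119/12 - 1/572186124 = 575023213531/286093062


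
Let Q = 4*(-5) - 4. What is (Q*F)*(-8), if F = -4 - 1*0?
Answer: -768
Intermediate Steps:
F = -4 (F = -4 + 0 = -4)
Q = -24 (Q = -20 - 4 = -24)
(Q*F)*(-8) = -24*(-4)*(-8) = 96*(-8) = -768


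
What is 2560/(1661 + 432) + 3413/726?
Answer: 9001969/1519518 ≈ 5.9242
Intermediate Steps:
2560/(1661 + 432) + 3413/726 = 2560/2093 + 3413*(1/726) = 2560*(1/2093) + 3413/726 = 2560/2093 + 3413/726 = 9001969/1519518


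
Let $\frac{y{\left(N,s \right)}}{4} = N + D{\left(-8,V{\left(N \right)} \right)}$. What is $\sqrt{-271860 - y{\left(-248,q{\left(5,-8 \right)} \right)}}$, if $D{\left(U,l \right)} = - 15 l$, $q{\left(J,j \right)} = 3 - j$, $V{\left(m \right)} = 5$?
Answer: $2 i \sqrt{67642} \approx 520.16 i$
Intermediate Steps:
$y{\left(N,s \right)} = -300 + 4 N$ ($y{\left(N,s \right)} = 4 \left(N - 75\right) = 4 \left(-75 + N\right) = -300 + 4 N$)
$\sqrt{-271860 - y{\left(-248,q{\left(5,-8 \right)} \right)}} = \sqrt{-271860 - \left(-300 + 4 \left(-248\right)\right)} = \sqrt{-271860 - \left(-300 - 992\right)} = \sqrt{-271860 - -1292} = \sqrt{-271860 + 1292} = \sqrt{-270568} = 2 i \sqrt{67642}$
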